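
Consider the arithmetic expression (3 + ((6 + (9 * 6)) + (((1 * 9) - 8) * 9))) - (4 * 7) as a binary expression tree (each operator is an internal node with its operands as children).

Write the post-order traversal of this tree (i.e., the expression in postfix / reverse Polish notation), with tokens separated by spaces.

Post-order on an expression tree gives postfix notation: for each operator, emit left operand, right operand, then the operator.

3 6 9 6 * + 1 9 * 8 - 9 * + + 4 7 * -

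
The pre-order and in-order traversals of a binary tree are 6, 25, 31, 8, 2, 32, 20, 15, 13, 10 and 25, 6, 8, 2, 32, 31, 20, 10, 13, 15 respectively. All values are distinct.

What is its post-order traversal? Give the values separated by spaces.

25 32 2 8 10 13 15 20 31 6

The first element of pre-order is the root; it splits in-order into left and right subtrees.
Root 6: left subtree has 1 node {25}, right has 8 {8, 2, 32, 31, 20, 10, 13, 15}.
  Root 31: left subtree has 3 nodes {8, 2, 32}, right has 4 {20, 10, 13, 15}.
    Root 8: left subtree has 0 nodes { }, right has 2 {2, 32}.
      Root 2: left subtree has 0 nodes { }, right has 1 {32}.
    Root 20: left subtree has 0 nodes { }, right has 3 {10, 13, 15}.
      Root 15: left subtree has 2 nodes {10, 13}, right has 0 { }.
        Root 13: left subtree has 1 node {10}, right has 0 { }.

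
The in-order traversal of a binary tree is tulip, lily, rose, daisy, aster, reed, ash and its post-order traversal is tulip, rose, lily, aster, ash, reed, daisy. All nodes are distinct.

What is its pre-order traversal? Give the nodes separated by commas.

The last element of post-order is the root; it splits in-order into left and right subtrees.
Root daisy: left subtree has 3 nodes {tulip, lily, rose}, right has 3 {aster, reed, ash}.
  Root lily: left subtree has 1 node {tulip}, right has 1 {rose}.
  Root reed: left subtree has 1 node {aster}, right has 1 {ash}.

daisy, lily, tulip, rose, reed, aster, ash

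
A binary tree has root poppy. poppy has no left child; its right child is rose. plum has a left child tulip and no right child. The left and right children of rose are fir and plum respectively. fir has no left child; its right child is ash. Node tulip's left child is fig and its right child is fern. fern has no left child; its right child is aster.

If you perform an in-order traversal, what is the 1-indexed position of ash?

In-order visits the left subtree, then the node, then the right subtree.
At poppy: no left child.
Visit poppy.
At poppy: go right to rose.
  At rose: go left to fir.
    At fir: no left child.
    Visit fir.
    At fir: go right to ash.
      ash is a leaf — visit ash.
  Visit rose.
  At rose: go right to plum.
    At plum: go left to tulip.
      At tulip: go left to fig.
        fig is a leaf — visit fig.
      Visit tulip.
      At tulip: go right to fern.
        At fern: no left child.
        Visit fern.
        At fern: go right to aster.
          aster is a leaf — visit aster.
    Visit plum.
    At plum: no right child.
Full in-order sequence: poppy, fir, ash, rose, fig, tulip, fern, aster, plum.

3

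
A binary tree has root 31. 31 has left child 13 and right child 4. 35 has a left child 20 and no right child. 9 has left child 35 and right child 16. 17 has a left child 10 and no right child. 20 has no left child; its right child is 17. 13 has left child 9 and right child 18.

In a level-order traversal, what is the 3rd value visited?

Level-order visits nodes level by level from the root, left to right within each level.
Level 0: 31
Level 1: 13, 4
Level 2: 9, 18
Level 3: 35, 16
Level 4: 20
Level 5: 17
Level 6: 10
Full level-order sequence: 31, 13, 4, 9, 18, 35, 16, 20, 17, 10.

4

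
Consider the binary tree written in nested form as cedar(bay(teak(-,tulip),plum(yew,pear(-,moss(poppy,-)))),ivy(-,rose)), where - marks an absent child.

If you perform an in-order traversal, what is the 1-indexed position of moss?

8

In-order visits the left subtree, then the node, then the right subtree.
At cedar: go left to bay.
  At bay: go left to teak.
    At teak: no left child.
    Visit teak.
    At teak: go right to tulip.
      tulip is a leaf — visit tulip.
  Visit bay.
  At bay: go right to plum.
    At plum: go left to yew.
      yew is a leaf — visit yew.
    Visit plum.
    At plum: go right to pear.
      At pear: no left child.
      Visit pear.
      At pear: go right to moss.
        At moss: go left to poppy.
          poppy is a leaf — visit poppy.
        Visit moss.
        At moss: no right child.
Visit cedar.
At cedar: go right to ivy.
  At ivy: no left child.
  Visit ivy.
  At ivy: go right to rose.
    rose is a leaf — visit rose.
Full in-order sequence: teak, tulip, bay, yew, plum, pear, poppy, moss, cedar, ivy, rose.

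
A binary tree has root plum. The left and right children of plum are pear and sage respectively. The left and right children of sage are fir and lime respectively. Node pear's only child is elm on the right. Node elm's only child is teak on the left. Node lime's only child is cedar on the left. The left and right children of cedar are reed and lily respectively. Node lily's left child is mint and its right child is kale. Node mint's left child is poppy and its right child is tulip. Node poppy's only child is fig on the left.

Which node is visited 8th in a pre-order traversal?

Pre-order visits the node, then its left subtree, then its right subtree.
Visit plum.
At plum: go left to pear.
  Visit pear.
  At pear: no left child.
  At pear: go right to elm.
    Visit elm.
    At elm: go left to teak.
      teak is a leaf — visit teak.
    At elm: no right child.
At plum: go right to sage.
  Visit sage.
  At sage: go left to fir.
    fir is a leaf — visit fir.
  At sage: go right to lime.
    Visit lime.
    At lime: go left to cedar.
      Visit cedar.
      At cedar: go left to reed.
        reed is a leaf — visit reed.
      At cedar: go right to lily.
        Visit lily.
        At lily: go left to mint.
          Visit mint.
          At mint: go left to poppy.
            Visit poppy.
            At poppy: go left to fig.
              fig is a leaf — visit fig.
            At poppy: no right child.
          At mint: go right to tulip.
            tulip is a leaf — visit tulip.
        At lily: go right to kale.
          kale is a leaf — visit kale.
    At lime: no right child.
Full pre-order sequence: plum, pear, elm, teak, sage, fir, lime, cedar, reed, lily, mint, poppy, fig, tulip, kale.

cedar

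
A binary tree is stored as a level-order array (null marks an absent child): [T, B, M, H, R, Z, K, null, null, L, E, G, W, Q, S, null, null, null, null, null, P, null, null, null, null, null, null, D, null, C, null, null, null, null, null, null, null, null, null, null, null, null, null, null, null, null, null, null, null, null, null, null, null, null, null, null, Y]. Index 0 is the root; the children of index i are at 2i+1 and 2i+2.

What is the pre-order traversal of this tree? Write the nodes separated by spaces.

T B H R L P E M Z G W K Q D Y S C

Pre-order visits the node, then its left subtree, then its right subtree.
Visit T.
At T: go left to B.
  Visit B.
  At B: go left to H.
    H is a leaf — visit H.
  At B: go right to R.
    Visit R.
    At R: go left to L.
      Visit L.
      At L: no left child.
      At L: go right to P.
        P is a leaf — visit P.
    At R: go right to E.
      E is a leaf — visit E.
At T: go right to M.
  Visit M.
  At M: go left to Z.
    Visit Z.
    At Z: go left to G.
      G is a leaf — visit G.
    At Z: go right to W.
      W is a leaf — visit W.
  At M: go right to K.
    Visit K.
    At K: go left to Q.
      Visit Q.
      At Q: go left to D.
        Visit D.
        At D: no left child.
        At D: go right to Y.
          Y is a leaf — visit Y.
      At Q: no right child.
    At K: go right to S.
      Visit S.
      At S: go left to C.
        C is a leaf — visit C.
      At S: no right child.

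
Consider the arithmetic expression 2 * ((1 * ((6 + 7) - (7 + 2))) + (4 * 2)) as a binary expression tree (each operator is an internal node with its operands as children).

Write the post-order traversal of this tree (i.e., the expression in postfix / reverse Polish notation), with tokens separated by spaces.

Post-order on an expression tree gives postfix notation: for each operator, emit left operand, right operand, then the operator.

2 1 6 7 + 7 2 + - * 4 2 * + *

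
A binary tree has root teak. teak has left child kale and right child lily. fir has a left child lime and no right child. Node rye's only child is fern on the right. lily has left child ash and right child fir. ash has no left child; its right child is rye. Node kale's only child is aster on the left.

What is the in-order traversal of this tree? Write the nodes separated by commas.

In-order visits the left subtree, then the node, then the right subtree.
At teak: go left to kale.
  At kale: go left to aster.
    aster is a leaf — visit aster.
  Visit kale.
  At kale: no right child.
Visit teak.
At teak: go right to lily.
  At lily: go left to ash.
    At ash: no left child.
    Visit ash.
    At ash: go right to rye.
      At rye: no left child.
      Visit rye.
      At rye: go right to fern.
        fern is a leaf — visit fern.
  Visit lily.
  At lily: go right to fir.
    At fir: go left to lime.
      lime is a leaf — visit lime.
    Visit fir.
    At fir: no right child.

aster, kale, teak, ash, rye, fern, lily, lime, fir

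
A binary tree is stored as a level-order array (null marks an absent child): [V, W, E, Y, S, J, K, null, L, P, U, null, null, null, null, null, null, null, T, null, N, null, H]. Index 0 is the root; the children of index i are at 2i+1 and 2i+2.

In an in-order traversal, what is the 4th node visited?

W

In-order visits the left subtree, then the node, then the right subtree.
At V: go left to W.
  At W: go left to Y.
    At Y: no left child.
    Visit Y.
    At Y: go right to L.
      At L: no left child.
      Visit L.
      At L: go right to T.
        T is a leaf — visit T.
  Visit W.
  At W: go right to S.
    At S: go left to P.
      At P: no left child.
      Visit P.
      At P: go right to N.
        N is a leaf — visit N.
    Visit S.
    At S: go right to U.
      At U: no left child.
      Visit U.
      At U: go right to H.
        H is a leaf — visit H.
Visit V.
At V: go right to E.
  At E: go left to J.
    J is a leaf — visit J.
  Visit E.
  At E: go right to K.
    K is a leaf — visit K.
Full in-order sequence: Y, L, T, W, P, N, S, U, H, V, J, E, K.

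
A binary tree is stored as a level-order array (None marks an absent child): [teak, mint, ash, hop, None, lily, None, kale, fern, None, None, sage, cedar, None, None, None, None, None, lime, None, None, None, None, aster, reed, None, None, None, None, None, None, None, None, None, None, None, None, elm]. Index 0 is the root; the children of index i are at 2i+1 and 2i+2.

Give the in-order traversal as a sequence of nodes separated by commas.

In-order visits the left subtree, then the node, then the right subtree.
At teak: go left to mint.
  At mint: go left to hop.
    At hop: go left to kale.
      kale is a leaf — visit kale.
    Visit hop.
    At hop: go right to fern.
      At fern: no left child.
      Visit fern.
      At fern: go right to lime.
        At lime: go left to elm.
          elm is a leaf — visit elm.
        Visit lime.
        At lime: no right child.
  Visit mint.
  At mint: no right child.
Visit teak.
At teak: go right to ash.
  At ash: go left to lily.
    At lily: go left to sage.
      At sage: go left to aster.
        aster is a leaf — visit aster.
      Visit sage.
      At sage: go right to reed.
        reed is a leaf — visit reed.
    Visit lily.
    At lily: go right to cedar.
      cedar is a leaf — visit cedar.
  Visit ash.
  At ash: no right child.

kale, hop, fern, elm, lime, mint, teak, aster, sage, reed, lily, cedar, ash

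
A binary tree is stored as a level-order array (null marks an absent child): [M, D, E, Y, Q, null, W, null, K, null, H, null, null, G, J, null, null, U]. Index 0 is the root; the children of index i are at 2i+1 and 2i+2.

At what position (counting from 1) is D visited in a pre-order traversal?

Pre-order visits the node, then its left subtree, then its right subtree.
Visit M.
At M: go left to D.
  Visit D.
  At D: go left to Y.
    Visit Y.
    At Y: no left child.
    At Y: go right to K.
      Visit K.
      At K: go left to U.
        U is a leaf — visit U.
      At K: no right child.
  At D: go right to Q.
    Visit Q.
    At Q: no left child.
    At Q: go right to H.
      H is a leaf — visit H.
At M: go right to E.
  Visit E.
  At E: no left child.
  At E: go right to W.
    Visit W.
    At W: go left to G.
      G is a leaf — visit G.
    At W: go right to J.
      J is a leaf — visit J.
Full pre-order sequence: M, D, Y, K, U, Q, H, E, W, G, J.

2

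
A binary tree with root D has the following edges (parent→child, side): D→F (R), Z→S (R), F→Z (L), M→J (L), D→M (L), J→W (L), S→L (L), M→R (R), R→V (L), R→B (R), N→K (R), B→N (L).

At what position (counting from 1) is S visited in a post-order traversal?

Post-order visits the left subtree, then the right subtree, then the node.
At D: go left to M.
  At M: go left to J.
    At J: go left to W.
      W is a leaf — visit W.
    At J: no right child.
    Visit J.
  At M: go right to R.
    At R: go left to V.
      V is a leaf — visit V.
    At R: go right to B.
      At B: go left to N.
        At N: no left child.
        At N: go right to K.
          K is a leaf — visit K.
        Visit N.
      At B: no right child.
      Visit B.
    Visit R.
  Visit M.
At D: go right to F.
  At F: go left to Z.
    At Z: no left child.
    At Z: go right to S.
      At S: go left to L.
        L is a leaf — visit L.
      At S: no right child.
      Visit S.
    Visit Z.
  At F: no right child.
  Visit F.
Visit D.
Full post-order sequence: W, J, V, K, N, B, R, M, L, S, Z, F, D.

10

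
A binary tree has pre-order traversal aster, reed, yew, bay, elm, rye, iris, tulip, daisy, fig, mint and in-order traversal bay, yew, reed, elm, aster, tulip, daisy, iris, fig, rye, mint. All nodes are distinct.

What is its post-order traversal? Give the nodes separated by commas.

bay, yew, elm, reed, daisy, tulip, fig, iris, mint, rye, aster

The first element of pre-order is the root; it splits in-order into left and right subtrees.
Root aster: left subtree has 4 nodes {bay, yew, reed, elm}, right has 6 {tulip, daisy, iris, fig, rye, mint}.
  Root reed: left subtree has 2 nodes {bay, yew}, right has 1 {elm}.
    Root yew: left subtree has 1 node {bay}, right has 0 { }.
  Root rye: left subtree has 4 nodes {tulip, daisy, iris, fig}, right has 1 {mint}.
    Root iris: left subtree has 2 nodes {tulip, daisy}, right has 1 {fig}.
      Root tulip: left subtree has 0 nodes { }, right has 1 {daisy}.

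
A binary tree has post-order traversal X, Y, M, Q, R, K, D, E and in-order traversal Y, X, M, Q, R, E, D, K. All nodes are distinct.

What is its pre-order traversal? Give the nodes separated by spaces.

E R Q M Y X D K

The last element of post-order is the root; it splits in-order into left and right subtrees.
Root E: left subtree has 5 nodes {Y, X, M, Q, R}, right has 2 {D, K}.
  Root R: left subtree has 4 nodes {Y, X, M, Q}, right has 0 { }.
    Root Q: left subtree has 3 nodes {Y, X, M}, right has 0 { }.
      Root M: left subtree has 2 nodes {Y, X}, right has 0 { }.
        Root Y: left subtree has 0 nodes { }, right has 1 {X}.
  Root D: left subtree has 0 nodes { }, right has 1 {K}.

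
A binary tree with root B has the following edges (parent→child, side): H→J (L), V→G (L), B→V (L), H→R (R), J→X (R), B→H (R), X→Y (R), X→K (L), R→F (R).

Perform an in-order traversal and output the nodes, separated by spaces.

G V B J K X Y H R F

In-order visits the left subtree, then the node, then the right subtree.
At B: go left to V.
  At V: go left to G.
    G is a leaf — visit G.
  Visit V.
  At V: no right child.
Visit B.
At B: go right to H.
  At H: go left to J.
    At J: no left child.
    Visit J.
    At J: go right to X.
      At X: go left to K.
        K is a leaf — visit K.
      Visit X.
      At X: go right to Y.
        Y is a leaf — visit Y.
  Visit H.
  At H: go right to R.
    At R: no left child.
    Visit R.
    At R: go right to F.
      F is a leaf — visit F.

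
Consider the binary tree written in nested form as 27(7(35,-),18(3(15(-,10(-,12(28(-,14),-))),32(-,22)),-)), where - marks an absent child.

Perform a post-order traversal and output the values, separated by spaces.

Post-order visits the left subtree, then the right subtree, then the node.
At 27: go left to 7.
  At 7: go left to 35.
    35 is a leaf — visit 35.
  At 7: no right child.
  Visit 7.
At 27: go right to 18.
  At 18: go left to 3.
    At 3: go left to 15.
      At 15: no left child.
      At 15: go right to 10.
        At 10: no left child.
        At 10: go right to 12.
          At 12: go left to 28.
            At 28: no left child.
            At 28: go right to 14.
              14 is a leaf — visit 14.
            Visit 28.
          At 12: no right child.
          Visit 12.
        Visit 10.
      Visit 15.
    At 3: go right to 32.
      At 32: no left child.
      At 32: go right to 22.
        22 is a leaf — visit 22.
      Visit 32.
    Visit 3.
  At 18: no right child.
  Visit 18.
Visit 27.

35 7 14 28 12 10 15 22 32 3 18 27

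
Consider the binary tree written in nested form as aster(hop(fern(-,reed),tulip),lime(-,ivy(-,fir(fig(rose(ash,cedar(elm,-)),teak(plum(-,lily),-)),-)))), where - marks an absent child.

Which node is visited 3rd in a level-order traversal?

lime

Level-order visits nodes level by level from the root, left to right within each level.
Level 0: aster
Level 1: hop, lime
Level 2: fern, tulip, ivy
Level 3: reed, fir
Level 4: fig
Level 5: rose, teak
Level 6: ash, cedar, plum
Level 7: elm, lily
Full level-order sequence: aster, hop, lime, fern, tulip, ivy, reed, fir, fig, rose, teak, ash, cedar, plum, elm, lily.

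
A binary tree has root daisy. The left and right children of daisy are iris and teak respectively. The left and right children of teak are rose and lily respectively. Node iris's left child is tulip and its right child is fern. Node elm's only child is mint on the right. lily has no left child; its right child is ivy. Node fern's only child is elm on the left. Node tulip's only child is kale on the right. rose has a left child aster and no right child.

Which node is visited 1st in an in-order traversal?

In-order visits the left subtree, then the node, then the right subtree.
At daisy: go left to iris.
  At iris: go left to tulip.
    At tulip: no left child.
    Visit tulip.
    At tulip: go right to kale.
      kale is a leaf — visit kale.
  Visit iris.
  At iris: go right to fern.
    At fern: go left to elm.
      At elm: no left child.
      Visit elm.
      At elm: go right to mint.
        mint is a leaf — visit mint.
    Visit fern.
    At fern: no right child.
Visit daisy.
At daisy: go right to teak.
  At teak: go left to rose.
    At rose: go left to aster.
      aster is a leaf — visit aster.
    Visit rose.
    At rose: no right child.
  Visit teak.
  At teak: go right to lily.
    At lily: no left child.
    Visit lily.
    At lily: go right to ivy.
      ivy is a leaf — visit ivy.
Full in-order sequence: tulip, kale, iris, elm, mint, fern, daisy, aster, rose, teak, lily, ivy.

tulip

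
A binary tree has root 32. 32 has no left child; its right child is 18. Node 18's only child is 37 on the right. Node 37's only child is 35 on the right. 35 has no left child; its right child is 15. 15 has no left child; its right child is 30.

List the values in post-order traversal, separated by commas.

Post-order visits the left subtree, then the right subtree, then the node.
At 32: no left child.
At 32: go right to 18.
  At 18: no left child.
  At 18: go right to 37.
    At 37: no left child.
    At 37: go right to 35.
      At 35: no left child.
      At 35: go right to 15.
        At 15: no left child.
        At 15: go right to 30.
          30 is a leaf — visit 30.
        Visit 15.
      Visit 35.
    Visit 37.
  Visit 18.
Visit 32.

30, 15, 35, 37, 18, 32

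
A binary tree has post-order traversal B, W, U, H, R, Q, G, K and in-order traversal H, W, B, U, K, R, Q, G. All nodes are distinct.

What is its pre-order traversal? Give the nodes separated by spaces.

K H U W B G Q R

The last element of post-order is the root; it splits in-order into left and right subtrees.
Root K: left subtree has 4 nodes {H, W, B, U}, right has 3 {R, Q, G}.
  Root H: left subtree has 0 nodes { }, right has 3 {W, B, U}.
    Root U: left subtree has 2 nodes {W, B}, right has 0 { }.
      Root W: left subtree has 0 nodes { }, right has 1 {B}.
  Root G: left subtree has 2 nodes {R, Q}, right has 0 { }.
    Root Q: left subtree has 1 node {R}, right has 0 { }.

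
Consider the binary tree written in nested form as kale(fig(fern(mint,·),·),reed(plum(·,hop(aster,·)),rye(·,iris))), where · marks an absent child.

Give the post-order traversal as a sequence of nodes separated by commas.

mint, fern, fig, aster, hop, plum, iris, rye, reed, kale

Post-order visits the left subtree, then the right subtree, then the node.
At kale: go left to fig.
  At fig: go left to fern.
    At fern: go left to mint.
      mint is a leaf — visit mint.
    At fern: no right child.
    Visit fern.
  At fig: no right child.
  Visit fig.
At kale: go right to reed.
  At reed: go left to plum.
    At plum: no left child.
    At plum: go right to hop.
      At hop: go left to aster.
        aster is a leaf — visit aster.
      At hop: no right child.
      Visit hop.
    Visit plum.
  At reed: go right to rye.
    At rye: no left child.
    At rye: go right to iris.
      iris is a leaf — visit iris.
    Visit rye.
  Visit reed.
Visit kale.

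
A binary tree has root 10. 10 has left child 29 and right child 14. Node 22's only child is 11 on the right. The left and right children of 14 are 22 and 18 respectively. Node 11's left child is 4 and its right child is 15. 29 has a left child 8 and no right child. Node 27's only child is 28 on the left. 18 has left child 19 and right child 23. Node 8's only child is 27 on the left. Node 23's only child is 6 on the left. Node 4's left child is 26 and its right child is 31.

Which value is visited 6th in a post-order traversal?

31

Post-order visits the left subtree, then the right subtree, then the node.
At 10: go left to 29.
  At 29: go left to 8.
    At 8: go left to 27.
      At 27: go left to 28.
        28 is a leaf — visit 28.
      At 27: no right child.
      Visit 27.
    At 8: no right child.
    Visit 8.
  At 29: no right child.
  Visit 29.
At 10: go right to 14.
  At 14: go left to 22.
    At 22: no left child.
    At 22: go right to 11.
      At 11: go left to 4.
        At 4: go left to 26.
          26 is a leaf — visit 26.
        At 4: go right to 31.
          31 is a leaf — visit 31.
        Visit 4.
      At 11: go right to 15.
        15 is a leaf — visit 15.
      Visit 11.
    Visit 22.
  At 14: go right to 18.
    At 18: go left to 19.
      19 is a leaf — visit 19.
    At 18: go right to 23.
      At 23: go left to 6.
        6 is a leaf — visit 6.
      At 23: no right child.
      Visit 23.
    Visit 18.
  Visit 14.
Visit 10.
Full post-order sequence: 28, 27, 8, 29, 26, 31, 4, 15, 11, 22, 19, 6, 23, 18, 14, 10.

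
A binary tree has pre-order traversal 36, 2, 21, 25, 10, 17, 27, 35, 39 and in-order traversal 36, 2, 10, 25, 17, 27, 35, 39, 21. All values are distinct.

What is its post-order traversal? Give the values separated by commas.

The first element of pre-order is the root; it splits in-order into left and right subtrees.
Root 36: left subtree has 0 nodes { }, right has 8 {2, 10, 25, 17, 27, 35, 39, 21}.
  Root 2: left subtree has 0 nodes { }, right has 7 {10, 25, 17, 27, 35, 39, 21}.
    Root 21: left subtree has 6 nodes {10, 25, 17, 27, 35, 39}, right has 0 { }.
      Root 25: left subtree has 1 node {10}, right has 4 {17, 27, 35, 39}.
        Root 17: left subtree has 0 nodes { }, right has 3 {27, 35, 39}.
          Root 27: left subtree has 0 nodes { }, right has 2 {35, 39}.
            Root 35: left subtree has 0 nodes { }, right has 1 {39}.

10, 39, 35, 27, 17, 25, 21, 2, 36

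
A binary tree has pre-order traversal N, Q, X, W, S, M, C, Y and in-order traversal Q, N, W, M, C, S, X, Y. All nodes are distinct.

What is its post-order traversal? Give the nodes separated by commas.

The first element of pre-order is the root; it splits in-order into left and right subtrees.
Root N: left subtree has 1 node {Q}, right has 6 {W, M, C, S, X, Y}.
  Root X: left subtree has 4 nodes {W, M, C, S}, right has 1 {Y}.
    Root W: left subtree has 0 nodes { }, right has 3 {M, C, S}.
      Root S: left subtree has 2 nodes {M, C}, right has 0 { }.
        Root M: left subtree has 0 nodes { }, right has 1 {C}.

Q, C, M, S, W, Y, X, N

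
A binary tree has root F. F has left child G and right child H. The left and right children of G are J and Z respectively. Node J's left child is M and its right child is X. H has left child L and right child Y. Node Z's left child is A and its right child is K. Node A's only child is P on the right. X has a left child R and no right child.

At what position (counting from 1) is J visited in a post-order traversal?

4

Post-order visits the left subtree, then the right subtree, then the node.
At F: go left to G.
  At G: go left to J.
    At J: go left to M.
      M is a leaf — visit M.
    At J: go right to X.
      At X: go left to R.
        R is a leaf — visit R.
      At X: no right child.
      Visit X.
    Visit J.
  At G: go right to Z.
    At Z: go left to A.
      At A: no left child.
      At A: go right to P.
        P is a leaf — visit P.
      Visit A.
    At Z: go right to K.
      K is a leaf — visit K.
    Visit Z.
  Visit G.
At F: go right to H.
  At H: go left to L.
    L is a leaf — visit L.
  At H: go right to Y.
    Y is a leaf — visit Y.
  Visit H.
Visit F.
Full post-order sequence: M, R, X, J, P, A, K, Z, G, L, Y, H, F.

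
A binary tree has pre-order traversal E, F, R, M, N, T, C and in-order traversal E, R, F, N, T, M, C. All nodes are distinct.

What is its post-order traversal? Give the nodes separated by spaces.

The first element of pre-order is the root; it splits in-order into left and right subtrees.
Root E: left subtree has 0 nodes { }, right has 6 {R, F, N, T, M, C}.
  Root F: left subtree has 1 node {R}, right has 4 {N, T, M, C}.
    Root M: left subtree has 2 nodes {N, T}, right has 1 {C}.
      Root N: left subtree has 0 nodes { }, right has 1 {T}.

R T N C M F E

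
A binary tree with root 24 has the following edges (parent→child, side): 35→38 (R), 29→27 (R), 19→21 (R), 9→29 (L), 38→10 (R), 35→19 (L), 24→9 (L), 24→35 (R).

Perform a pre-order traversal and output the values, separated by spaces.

24 9 29 27 35 19 21 38 10

Pre-order visits the node, then its left subtree, then its right subtree.
Visit 24.
At 24: go left to 9.
  Visit 9.
  At 9: go left to 29.
    Visit 29.
    At 29: no left child.
    At 29: go right to 27.
      27 is a leaf — visit 27.
  At 9: no right child.
At 24: go right to 35.
  Visit 35.
  At 35: go left to 19.
    Visit 19.
    At 19: no left child.
    At 19: go right to 21.
      21 is a leaf — visit 21.
  At 35: go right to 38.
    Visit 38.
    At 38: no left child.
    At 38: go right to 10.
      10 is a leaf — visit 10.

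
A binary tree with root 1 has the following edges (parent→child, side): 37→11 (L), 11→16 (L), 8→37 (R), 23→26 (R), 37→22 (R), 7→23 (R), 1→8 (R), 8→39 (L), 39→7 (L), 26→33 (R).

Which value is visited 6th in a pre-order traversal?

Pre-order visits the node, then its left subtree, then its right subtree.
Visit 1.
At 1: no left child.
At 1: go right to 8.
  Visit 8.
  At 8: go left to 39.
    Visit 39.
    At 39: go left to 7.
      Visit 7.
      At 7: no left child.
      At 7: go right to 23.
        Visit 23.
        At 23: no left child.
        At 23: go right to 26.
          Visit 26.
          At 26: no left child.
          At 26: go right to 33.
            33 is a leaf — visit 33.
    At 39: no right child.
  At 8: go right to 37.
    Visit 37.
    At 37: go left to 11.
      Visit 11.
      At 11: go left to 16.
        16 is a leaf — visit 16.
      At 11: no right child.
    At 37: go right to 22.
      22 is a leaf — visit 22.
Full pre-order sequence: 1, 8, 39, 7, 23, 26, 33, 37, 11, 16, 22.

26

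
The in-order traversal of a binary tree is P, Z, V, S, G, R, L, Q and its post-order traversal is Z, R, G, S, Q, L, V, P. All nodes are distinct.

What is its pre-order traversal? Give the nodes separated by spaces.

The last element of post-order is the root; it splits in-order into left and right subtrees.
Root P: left subtree has 0 nodes { }, right has 7 {Z, V, S, G, R, L, Q}.
  Root V: left subtree has 1 node {Z}, right has 5 {S, G, R, L, Q}.
    Root L: left subtree has 3 nodes {S, G, R}, right has 1 {Q}.
      Root S: left subtree has 0 nodes { }, right has 2 {G, R}.
        Root G: left subtree has 0 nodes { }, right has 1 {R}.

P V Z L S G R Q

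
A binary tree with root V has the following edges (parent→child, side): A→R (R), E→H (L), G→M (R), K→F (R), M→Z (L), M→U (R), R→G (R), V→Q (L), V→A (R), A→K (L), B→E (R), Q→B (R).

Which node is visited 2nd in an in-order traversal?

B

In-order visits the left subtree, then the node, then the right subtree.
At V: go left to Q.
  At Q: no left child.
  Visit Q.
  At Q: go right to B.
    At B: no left child.
    Visit B.
    At B: go right to E.
      At E: go left to H.
        H is a leaf — visit H.
      Visit E.
      At E: no right child.
Visit V.
At V: go right to A.
  At A: go left to K.
    At K: no left child.
    Visit K.
    At K: go right to F.
      F is a leaf — visit F.
  Visit A.
  At A: go right to R.
    At R: no left child.
    Visit R.
    At R: go right to G.
      At G: no left child.
      Visit G.
      At G: go right to M.
        At M: go left to Z.
          Z is a leaf — visit Z.
        Visit M.
        At M: go right to U.
          U is a leaf — visit U.
Full in-order sequence: Q, B, H, E, V, K, F, A, R, G, Z, M, U.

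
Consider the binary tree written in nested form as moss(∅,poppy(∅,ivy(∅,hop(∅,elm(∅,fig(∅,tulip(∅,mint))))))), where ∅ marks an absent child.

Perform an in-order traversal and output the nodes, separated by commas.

In-order visits the left subtree, then the node, then the right subtree.
At moss: no left child.
Visit moss.
At moss: go right to poppy.
  At poppy: no left child.
  Visit poppy.
  At poppy: go right to ivy.
    At ivy: no left child.
    Visit ivy.
    At ivy: go right to hop.
      At hop: no left child.
      Visit hop.
      At hop: go right to elm.
        At elm: no left child.
        Visit elm.
        At elm: go right to fig.
          At fig: no left child.
          Visit fig.
          At fig: go right to tulip.
            At tulip: no left child.
            Visit tulip.
            At tulip: go right to mint.
              mint is a leaf — visit mint.

moss, poppy, ivy, hop, elm, fig, tulip, mint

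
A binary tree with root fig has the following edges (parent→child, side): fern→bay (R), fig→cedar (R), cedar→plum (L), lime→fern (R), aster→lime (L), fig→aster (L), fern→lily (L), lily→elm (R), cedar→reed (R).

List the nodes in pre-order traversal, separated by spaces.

fig aster lime fern lily elm bay cedar plum reed

Pre-order visits the node, then its left subtree, then its right subtree.
Visit fig.
At fig: go left to aster.
  Visit aster.
  At aster: go left to lime.
    Visit lime.
    At lime: no left child.
    At lime: go right to fern.
      Visit fern.
      At fern: go left to lily.
        Visit lily.
        At lily: no left child.
        At lily: go right to elm.
          elm is a leaf — visit elm.
      At fern: go right to bay.
        bay is a leaf — visit bay.
  At aster: no right child.
At fig: go right to cedar.
  Visit cedar.
  At cedar: go left to plum.
    plum is a leaf — visit plum.
  At cedar: go right to reed.
    reed is a leaf — visit reed.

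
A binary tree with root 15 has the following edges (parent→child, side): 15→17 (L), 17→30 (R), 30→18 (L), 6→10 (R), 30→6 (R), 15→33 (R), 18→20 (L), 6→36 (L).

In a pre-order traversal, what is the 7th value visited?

36

Pre-order visits the node, then its left subtree, then its right subtree.
Visit 15.
At 15: go left to 17.
  Visit 17.
  At 17: no left child.
  At 17: go right to 30.
    Visit 30.
    At 30: go left to 18.
      Visit 18.
      At 18: go left to 20.
        20 is a leaf — visit 20.
      At 18: no right child.
    At 30: go right to 6.
      Visit 6.
      At 6: go left to 36.
        36 is a leaf — visit 36.
      At 6: go right to 10.
        10 is a leaf — visit 10.
At 15: go right to 33.
  33 is a leaf — visit 33.
Full pre-order sequence: 15, 17, 30, 18, 20, 6, 36, 10, 33.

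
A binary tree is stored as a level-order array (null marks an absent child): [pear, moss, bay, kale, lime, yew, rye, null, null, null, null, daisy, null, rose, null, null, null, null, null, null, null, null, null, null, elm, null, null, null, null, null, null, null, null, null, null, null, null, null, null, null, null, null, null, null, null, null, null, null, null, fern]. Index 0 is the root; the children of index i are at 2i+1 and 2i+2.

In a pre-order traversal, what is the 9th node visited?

Pre-order visits the node, then its left subtree, then its right subtree.
Visit pear.
At pear: go left to moss.
  Visit moss.
  At moss: go left to kale.
    kale is a leaf — visit kale.
  At moss: go right to lime.
    lime is a leaf — visit lime.
At pear: go right to bay.
  Visit bay.
  At bay: go left to yew.
    Visit yew.
    At yew: go left to daisy.
      Visit daisy.
      At daisy: no left child.
      At daisy: go right to elm.
        Visit elm.
        At elm: go left to fern.
          fern is a leaf — visit fern.
        At elm: no right child.
    At yew: no right child.
  At bay: go right to rye.
    Visit rye.
    At rye: go left to rose.
      rose is a leaf — visit rose.
    At rye: no right child.
Full pre-order sequence: pear, moss, kale, lime, bay, yew, daisy, elm, fern, rye, rose.

fern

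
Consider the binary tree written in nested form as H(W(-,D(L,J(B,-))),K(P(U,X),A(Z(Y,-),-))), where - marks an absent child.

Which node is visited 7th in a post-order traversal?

Post-order visits the left subtree, then the right subtree, then the node.
At H: go left to W.
  At W: no left child.
  At W: go right to D.
    At D: go left to L.
      L is a leaf — visit L.
    At D: go right to J.
      At J: go left to B.
        B is a leaf — visit B.
      At J: no right child.
      Visit J.
    Visit D.
  Visit W.
At H: go right to K.
  At K: go left to P.
    At P: go left to U.
      U is a leaf — visit U.
    At P: go right to X.
      X is a leaf — visit X.
    Visit P.
  At K: go right to A.
    At A: go left to Z.
      At Z: go left to Y.
        Y is a leaf — visit Y.
      At Z: no right child.
      Visit Z.
    At A: no right child.
    Visit A.
  Visit K.
Visit H.
Full post-order sequence: L, B, J, D, W, U, X, P, Y, Z, A, K, H.

X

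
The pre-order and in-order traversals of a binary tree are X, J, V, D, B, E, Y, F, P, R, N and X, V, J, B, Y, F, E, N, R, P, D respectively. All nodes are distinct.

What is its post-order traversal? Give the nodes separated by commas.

V, F, Y, N, R, P, E, B, D, J, X

The first element of pre-order is the root; it splits in-order into left and right subtrees.
Root X: left subtree has 0 nodes { }, right has 10 {V, J, B, Y, F, E, N, R, P, D}.
  Root J: left subtree has 1 node {V}, right has 8 {B, Y, F, E, N, R, P, D}.
    Root D: left subtree has 7 nodes {B, Y, F, E, N, R, P}, right has 0 { }.
      Root B: left subtree has 0 nodes { }, right has 6 {Y, F, E, N, R, P}.
        Root E: left subtree has 2 nodes {Y, F}, right has 3 {N, R, P}.
          Root Y: left subtree has 0 nodes { }, right has 1 {F}.
          Root P: left subtree has 2 nodes {N, R}, right has 0 { }.
            Root R: left subtree has 1 node {N}, right has 0 { }.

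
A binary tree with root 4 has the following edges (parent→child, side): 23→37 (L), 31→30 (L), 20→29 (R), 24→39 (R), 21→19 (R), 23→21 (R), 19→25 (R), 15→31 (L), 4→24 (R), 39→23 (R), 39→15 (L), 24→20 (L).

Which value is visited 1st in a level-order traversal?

Level-order visits nodes level by level from the root, left to right within each level.
Level 0: 4
Level 1: 24
Level 2: 20, 39
Level 3: 29, 15, 23
Level 4: 31, 37, 21
Level 5: 30, 19
Level 6: 25
Full level-order sequence: 4, 24, 20, 39, 29, 15, 23, 31, 37, 21, 30, 19, 25.

4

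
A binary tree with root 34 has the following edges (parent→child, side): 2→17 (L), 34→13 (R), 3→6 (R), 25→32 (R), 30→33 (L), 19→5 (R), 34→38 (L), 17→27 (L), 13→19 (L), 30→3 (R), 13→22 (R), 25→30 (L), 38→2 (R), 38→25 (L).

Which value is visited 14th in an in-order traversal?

In-order visits the left subtree, then the node, then the right subtree.
At 34: go left to 38.
  At 38: go left to 25.
    At 25: go left to 30.
      At 30: go left to 33.
        33 is a leaf — visit 33.
      Visit 30.
      At 30: go right to 3.
        At 3: no left child.
        Visit 3.
        At 3: go right to 6.
          6 is a leaf — visit 6.
    Visit 25.
    At 25: go right to 32.
      32 is a leaf — visit 32.
  Visit 38.
  At 38: go right to 2.
    At 2: go left to 17.
      At 17: go left to 27.
        27 is a leaf — visit 27.
      Visit 17.
      At 17: no right child.
    Visit 2.
    At 2: no right child.
Visit 34.
At 34: go right to 13.
  At 13: go left to 19.
    At 19: no left child.
    Visit 19.
    At 19: go right to 5.
      5 is a leaf — visit 5.
  Visit 13.
  At 13: go right to 22.
    22 is a leaf — visit 22.
Full in-order sequence: 33, 30, 3, 6, 25, 32, 38, 27, 17, 2, 34, 19, 5, 13, 22.

13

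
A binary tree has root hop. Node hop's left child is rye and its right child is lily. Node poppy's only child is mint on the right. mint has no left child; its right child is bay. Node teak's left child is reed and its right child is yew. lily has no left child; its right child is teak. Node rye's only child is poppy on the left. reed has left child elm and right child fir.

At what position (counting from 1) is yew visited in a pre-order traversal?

Pre-order visits the node, then its left subtree, then its right subtree.
Visit hop.
At hop: go left to rye.
  Visit rye.
  At rye: go left to poppy.
    Visit poppy.
    At poppy: no left child.
    At poppy: go right to mint.
      Visit mint.
      At mint: no left child.
      At mint: go right to bay.
        bay is a leaf — visit bay.
  At rye: no right child.
At hop: go right to lily.
  Visit lily.
  At lily: no left child.
  At lily: go right to teak.
    Visit teak.
    At teak: go left to reed.
      Visit reed.
      At reed: go left to elm.
        elm is a leaf — visit elm.
      At reed: go right to fir.
        fir is a leaf — visit fir.
    At teak: go right to yew.
      yew is a leaf — visit yew.
Full pre-order sequence: hop, rye, poppy, mint, bay, lily, teak, reed, elm, fir, yew.

11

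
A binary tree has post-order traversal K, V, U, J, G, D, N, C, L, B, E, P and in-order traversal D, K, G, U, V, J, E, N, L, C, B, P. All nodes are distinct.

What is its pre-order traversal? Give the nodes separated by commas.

P, E, D, G, K, J, U, V, B, L, N, C

The last element of post-order is the root; it splits in-order into left and right subtrees.
Root P: left subtree has 11 nodes {D, K, G, U, V, J, E, N, L, C, B}, right has 0 { }.
  Root E: left subtree has 6 nodes {D, K, G, U, V, J}, right has 4 {N, L, C, B}.
    Root D: left subtree has 0 nodes { }, right has 5 {K, G, U, V, J}.
      Root G: left subtree has 1 node {K}, right has 3 {U, V, J}.
        Root J: left subtree has 2 nodes {U, V}, right has 0 { }.
          Root U: left subtree has 0 nodes { }, right has 1 {V}.
    Root B: left subtree has 3 nodes {N, L, C}, right has 0 { }.
      Root L: left subtree has 1 node {N}, right has 1 {C}.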